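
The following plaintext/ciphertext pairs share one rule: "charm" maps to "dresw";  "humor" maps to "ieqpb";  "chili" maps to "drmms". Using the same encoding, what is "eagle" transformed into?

Shifts by position in charm: pos 0: c→d (+1), pos 1: h→r (+10), pos 2: a→e (+4), pos 3: r→s (+1), pos 4: m→w (+10) — repeating every 3. The shifts repeat in a cycle of length 3: positions 0,1,… shift by +1, +10, +4, then the pattern repeats.
Applying it to eagle: e+1=f, a+10=k, g+4=k, l+1=m, e+10=o.

fkkmo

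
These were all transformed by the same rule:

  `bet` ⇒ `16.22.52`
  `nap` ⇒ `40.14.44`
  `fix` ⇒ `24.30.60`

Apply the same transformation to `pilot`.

b(#2)→16 and e(#5)→22: differences scale by 2, so n = 2·pos + 12. Each letter becomes 2×(its alphabet position, a=1..z=26) + 12.
For pilot: p=16→44, i=9→30, l=12→36, o=15→42, t=20→52.

44.30.36.42.52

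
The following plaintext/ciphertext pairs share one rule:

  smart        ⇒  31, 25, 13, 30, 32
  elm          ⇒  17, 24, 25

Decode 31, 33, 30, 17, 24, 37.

surely

s is letter #19 and maps to 31: an offset of 12. The number is (letter's place in the alphabet, a=1) + 12.
Reversing it on 31, 33, 30, 17, 24, 37: 31→(31−12)÷1=19=s, 33→(33−12)÷1=21=u, 30→(30−12)÷1=18=r, 17→(17−12)÷1=5=e, 24→(24−12)÷1=12=l, 37→(37−12)÷1=25=y.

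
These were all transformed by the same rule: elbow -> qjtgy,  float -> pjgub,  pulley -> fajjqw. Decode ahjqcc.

unless

e(4)→q(16) and l(11)→j(9) fit y≡25x+20 (mod 26); the inverse of 25 mod 26 is 25. Each letter's alphabet position (a=0..z=25) is mapped through 25·x+20 mod 26 — an affine cipher.
Reversing it on ahjqcc: a(0)→25·(0−20)≡20=u; h(7)→25·(7−20)≡13=n; j(9)→25·(9−20)≡11=l; q(16)→25·(16−20)≡4=e; c(2)→25·(2−20)≡18=s; c(2)→25·(2−20)≡18=s (all mod 26).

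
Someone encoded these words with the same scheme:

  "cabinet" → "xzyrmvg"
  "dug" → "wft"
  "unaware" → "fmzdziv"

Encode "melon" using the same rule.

nvolm

Each pair mirrors across the alphabet (c↔x, a↔z, b↔y): positions sum to 25. This is the alphabet-reversal cipher (Atbash): a becomes z, b becomes y, etc.
Applying it to melon: m↔n, e↔v, l↔o, o↔l, n↔m.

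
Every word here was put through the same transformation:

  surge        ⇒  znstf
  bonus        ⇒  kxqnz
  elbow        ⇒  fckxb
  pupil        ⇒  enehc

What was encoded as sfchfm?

relief

s(18)→z(25) and u(20)→n(13) fit y≡7x+3 (mod 26); the inverse of 7 mod 26 is 15. This is an affine cipher: with a=0,…,z=25, each position x becomes (7x+3) mod 26.
Reversing it on sfchfm: s(18)→15·(18−3)≡17=r; f(5)→15·(5−3)≡4=e; c(2)→15·(2−3)≡11=l; h(7)→15·(7−3)≡8=i; f(5)→15·(5−3)≡4=e; m(12)→15·(12−3)≡5=f (all mod 26).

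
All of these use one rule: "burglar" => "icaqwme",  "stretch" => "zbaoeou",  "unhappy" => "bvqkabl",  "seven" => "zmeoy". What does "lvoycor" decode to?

enforce

In burglar: b→i is +7, u→c is +8, r→a is +9, g→q is +10 — the shift increases by 1 each position. Each letter shifts forward by (position + 7), i.e. 7, 8, 9, … — the shift grows by one for each successive letter.
Undoing it on lvoycor: l−7=e, v−8=n, o−9=f, y−10=o, c−11=r, o−12=c, r−13=e.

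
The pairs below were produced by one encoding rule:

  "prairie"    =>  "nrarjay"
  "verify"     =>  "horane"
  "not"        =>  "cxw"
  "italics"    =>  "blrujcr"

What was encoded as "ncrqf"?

The output letters match the input read backwards, each shifted +9: prairie reversed is eiriarp. Two steps: reverse the string, then apply a Caesar shift of +9.
Undoing it on ncrqf: shift back: n−9=e, c−9=t, r−9=i, q−9=h, f−9=w → etihw; then reverse → white.

white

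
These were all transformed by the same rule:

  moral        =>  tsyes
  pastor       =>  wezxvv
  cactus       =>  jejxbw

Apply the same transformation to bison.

Shifts by position in moral: pos 0: m→t (+7), pos 1: o→s (+4), pos 2: r→y (+7), pos 3: a→e (+4) — repeating every 2. The shifts repeat in a cycle of length 2: positions 0,1,… shift by +7, +4, then the pattern repeats.
For bison: b+7=i, i+4=m, s+7=z, o+4=s, n+7=u.

imzsu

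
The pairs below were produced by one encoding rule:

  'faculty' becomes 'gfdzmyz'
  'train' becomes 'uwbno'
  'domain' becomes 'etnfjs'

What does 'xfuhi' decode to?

It's a Vigenère-style cipher with numeric key [1,5]: position i shifts by key[i mod 2].
Decoding xfuhi: x−1=w, f−5=a, u−1=t, h−5=c, i−1=h.

watch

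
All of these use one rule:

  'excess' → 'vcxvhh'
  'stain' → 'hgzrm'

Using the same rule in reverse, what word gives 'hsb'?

shy

Each letter is replaced by its mirror in the alphabet: a↔z, b↔y, c↔x, and so on (the Atbash cipher).
Undoing it on hsb: h↔s, s↔h, b↔y.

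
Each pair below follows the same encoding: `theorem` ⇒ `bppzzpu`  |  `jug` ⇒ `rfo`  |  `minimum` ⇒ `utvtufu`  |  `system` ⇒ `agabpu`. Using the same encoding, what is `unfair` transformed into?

fvnltz

The shift depends on letter class: consonant t→b is +8, but vowel e→p is +11. Vowels shift forward by 11 and consonants shift forward by 8.
For unfair: u(vowel)+11=f, n(cons)+8=v, f(cons)+8=n, a(vowel)+11=l, i(vowel)+11=t, r(cons)+8=z.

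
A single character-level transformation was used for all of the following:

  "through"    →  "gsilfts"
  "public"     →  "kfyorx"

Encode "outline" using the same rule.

Each letter is replaced by its mirror in the alphabet: a↔z, b↔y, c↔x, and so on (the Atbash cipher).
Applying it to outline: o↔l, u↔f, t↔g, l↔o, i↔r, n↔m, e↔v.

lfgormv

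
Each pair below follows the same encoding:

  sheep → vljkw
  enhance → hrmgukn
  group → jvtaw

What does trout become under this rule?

wvtaa

In sheep: s→v is +3, h→l is +4, e→j is +5, e→k is +6 — the shift increases by 1 each position. Letter i (0-indexed) is shifted by i+3, so successive shifts are 3, 4, 5, ….
On trout: t+3=w, r+4=v, o+5=t, u+6=a, t+7=a.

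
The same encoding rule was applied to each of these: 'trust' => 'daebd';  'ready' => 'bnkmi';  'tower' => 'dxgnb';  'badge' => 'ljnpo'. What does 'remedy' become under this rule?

bnwnnh

Shifts by position in trust: pos 0: t→d (+10), pos 1: r→a (+9), pos 2: u→e (+10), pos 3: s→b (+9) — repeating every 2. It's a Vigenère-style cipher with numeric key [10,9]: position i shifts by key[i mod 2].
On remedy: r+10=b, e+9=n, m+10=w, e+9=n, d+10=n, y+9=h.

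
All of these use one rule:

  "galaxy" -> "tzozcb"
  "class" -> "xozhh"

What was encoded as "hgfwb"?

study

Each pair mirrors across the alphabet (g↔t, a↔z, l↔o): positions sum to 25. Letters are reflected about the middle of the alphabet (position → 25−position): Atbash.
Reversing it on hgfwb: h↔s, g↔t, f↔u, w↔d, b↔y.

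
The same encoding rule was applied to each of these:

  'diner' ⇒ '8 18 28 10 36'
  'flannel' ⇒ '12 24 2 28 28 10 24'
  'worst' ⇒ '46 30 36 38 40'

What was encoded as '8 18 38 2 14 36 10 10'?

d(#4)→8 and i(#9)→18: differences scale by 2, so n = 2·pos + 0. With a=1..z=26, the number is 2·pos.
Reversing it on 8 18 38 2 14 36 10 10: 8→(8−0)÷2=4=d, 18→(18−0)÷2=9=i, 38→(38−0)÷2=19=s, 2→(2−0)÷2=1=a, 14→(14−0)÷2=7=g, 36→(36−0)÷2=18=r, 10→(10−0)÷2=5=e, 10→(10−0)÷2=5=e.

disagree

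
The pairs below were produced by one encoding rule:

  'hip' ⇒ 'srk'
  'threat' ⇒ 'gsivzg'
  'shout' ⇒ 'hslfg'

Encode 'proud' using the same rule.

Each pair mirrors across the alphabet (h↔s, i↔r, p↔k): positions sum to 25. This is the alphabet-reversal cipher (Atbash): a becomes z, b becomes y, etc.
On proud: p↔k, r↔i, o↔l, u↔f, d↔w.

kilfw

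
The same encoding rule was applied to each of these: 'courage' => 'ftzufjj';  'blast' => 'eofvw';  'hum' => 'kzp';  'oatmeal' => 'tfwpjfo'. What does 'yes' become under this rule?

Two shifts are in play — +5 for a/e/i/o/u, +3 for every other letter.
Applying it to yes: y(cons)+3=b, e(vowel)+5=j, s(cons)+3=v.

bjv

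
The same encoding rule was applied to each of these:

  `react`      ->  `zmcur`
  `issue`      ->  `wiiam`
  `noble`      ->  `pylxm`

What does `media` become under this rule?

gmdwc

r(17)→z(25) and e(4)→m(12) fit y≡9x+2 (mod 26); the inverse of 9 mod 26 is 3. Each letter's alphabet position (a=0..z=25) is mapped through 9·x+2 mod 26 — an affine cipher.
For media: m(12)→9·12+2≡6=g; e(4)→9·4+2≡12=m; d(3)→9·3+2≡3=d; i(8)→9·8+2≡22=w; a(0)→9·0+2≡2=c (all mod 26).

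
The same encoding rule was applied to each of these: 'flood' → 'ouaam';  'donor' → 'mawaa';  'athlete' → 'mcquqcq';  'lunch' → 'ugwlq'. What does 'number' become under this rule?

wgvkqa

Two shifts are in play — +12 for a/e/i/o/u, +9 for every other letter.
On number: n(cons)+9=w, u(vowel)+12=g, m(cons)+9=v, b(cons)+9=k, e(vowel)+12=q, r(cons)+9=a.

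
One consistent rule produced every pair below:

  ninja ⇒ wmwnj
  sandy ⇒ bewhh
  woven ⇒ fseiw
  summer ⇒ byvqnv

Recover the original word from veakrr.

Shifts by position in ninja: pos 0: n→w (+9), pos 1: i→m (+4), pos 2: n→w (+9), pos 3: j→n (+4) — repeating every 2. The shifts repeat in a cycle of length 2: positions 0,1,… shift by +9, +4, then the pattern repeats.
Decoding veakrr: v−9=m, e−4=a, a−9=r, k−4=g, r−9=i, r−4=n.

margin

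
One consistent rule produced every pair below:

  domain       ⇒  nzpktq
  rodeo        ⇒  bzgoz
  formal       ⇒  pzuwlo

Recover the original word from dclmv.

It's a Vigenère-style cipher with numeric key [10,11,3]: position i shifts by key[i mod 3].
Reversing it on dclmv: d−10=t, c−11=r, l−3=i, m−10=c, v−11=k.

trick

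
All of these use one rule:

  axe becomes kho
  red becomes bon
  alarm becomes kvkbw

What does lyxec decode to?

Compare letters: a→k is +10, x→h is +10, e→o is +10 — a constant shift. This is a Caesar cipher with shift 10.
Decoding lyxec: l−10=b, y−10=o, x−10=n, e−10=u, c−10=s.

bonus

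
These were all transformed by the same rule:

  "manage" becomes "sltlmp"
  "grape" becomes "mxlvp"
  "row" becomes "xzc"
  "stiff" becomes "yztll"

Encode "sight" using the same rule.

The shift depends on letter class: consonant m→s is +6, but vowel a→l is +11. Vowels shift forward by 11 and consonants shift forward by 6.
On sight: s(cons)+6=y, i(vowel)+11=t, g(cons)+6=m, h(cons)+6=n, t(cons)+6=z.

ytmnz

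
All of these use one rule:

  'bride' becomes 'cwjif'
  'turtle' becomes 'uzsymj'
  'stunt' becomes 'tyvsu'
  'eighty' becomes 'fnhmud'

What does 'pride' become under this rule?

qwjif

It's a Vigenère-style cipher with numeric key [1,5]: position i shifts by key[i mod 2].
On pride: p+1=q, r+5=w, i+1=j, d+5=i, e+1=f.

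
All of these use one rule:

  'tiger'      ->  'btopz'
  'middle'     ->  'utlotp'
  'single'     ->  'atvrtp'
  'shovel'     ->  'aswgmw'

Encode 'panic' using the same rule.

xlvtk

Shifts by position in tiger: pos 0: t→b (+8), pos 1: i→t (+11), pos 2: g→o (+8), pos 3: e→p (+11) — repeating every 2. The shifts repeat in a cycle of length 2: positions 0,1,… shift by +8, +11, then the pattern repeats.
Applying it to panic: p+8=x, a+11=l, n+8=v, i+11=t, c+8=k.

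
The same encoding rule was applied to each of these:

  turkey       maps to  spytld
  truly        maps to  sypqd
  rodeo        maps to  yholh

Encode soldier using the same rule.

t(19)→s(18) and u(20)→p(15) fit y≡23x+23 (mod 26); the inverse of 23 mod 26 is 17. This is an affine cipher: with a=0,…,z=25, each position x becomes (23x+23) mod 26.
For soldier: s(18)→23·18+23≡21=v; o(14)→23·14+23≡7=h; l(11)→23·11+23≡16=q; d(3)→23·3+23≡14=o; i(8)→23·8+23≡25=z; e(4)→23·4+23≡11=l; r(17)→23·17+23≡24=y (all mod 26).

vhqozly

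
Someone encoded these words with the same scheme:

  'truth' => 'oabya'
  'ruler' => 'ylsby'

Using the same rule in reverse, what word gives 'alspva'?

toilet

The output letters match the input read backwards, each shifted +7: truth reversed is hturt. The word is reversed, then every letter is shifted forward by 7.
Undoing it on alspva: shift back: a−7=t, l−7=e, s−7=l, p−7=i, v−7=o, a−7=t → teliot; then reverse → toilet.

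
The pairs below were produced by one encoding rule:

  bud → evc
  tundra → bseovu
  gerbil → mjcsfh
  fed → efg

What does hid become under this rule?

The output letters match the input read backwards, each shifted +1: bud reversed is dub. Two steps: reverse the string, then apply a Caesar shift of +1.
On hid: reverse → dih; then shift: d+1=e, i+1=j, h+1=i.

eji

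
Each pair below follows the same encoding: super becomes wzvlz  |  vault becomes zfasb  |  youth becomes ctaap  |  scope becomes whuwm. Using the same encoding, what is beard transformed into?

In super: s→w is +4, u→z is +5, p→v is +6, e→l is +7 — the shift increases by 1 each position. The shift increases by 1 at each position, starting from +4: 4, 5, 6, ….
For beard: b+4=f, e+5=j, a+6=g, r+7=y, d+8=l.

fjgyl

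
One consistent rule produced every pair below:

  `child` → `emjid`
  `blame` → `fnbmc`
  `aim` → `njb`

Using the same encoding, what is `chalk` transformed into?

The output letters match the input read backwards, each shifted +1: child reversed is dlihc. The word is reversed, then every letter is shifted forward by 1.
On chalk: reverse → klahc; then shift: k+1=l, l+1=m, a+1=b, h+1=i, c+1=d.

lmbid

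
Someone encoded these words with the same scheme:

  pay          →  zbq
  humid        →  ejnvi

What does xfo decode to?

new

The output letters match the input read backwards, each shifted +1: pay reversed is yap. Read the word backwards and shift each letter +1.
Undoing it on xfo: shift back: x−1=w, f−1=e, o−1=n → wen; then reverse → new.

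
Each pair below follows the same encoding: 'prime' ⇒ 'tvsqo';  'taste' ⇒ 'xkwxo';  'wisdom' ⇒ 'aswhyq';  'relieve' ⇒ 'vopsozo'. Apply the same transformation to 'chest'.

The shift depends on letter class: consonant p→t is +4, but vowel i→s is +10. The rule splits by letter class: vowels +10, consonants +4.
On chest: c(cons)+4=g, h(cons)+4=l, e(vowel)+10=o, s(cons)+4=w, t(cons)+4=x.

glowx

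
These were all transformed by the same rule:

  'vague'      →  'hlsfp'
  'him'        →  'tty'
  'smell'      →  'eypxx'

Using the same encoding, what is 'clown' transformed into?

The shift depends on letter class: consonant v→h is +12, but vowel a→l is +11. Vowels shift forward by 11 and consonants shift forward by 12.
For clown: c(cons)+12=o, l(cons)+12=x, o(vowel)+11=z, w(cons)+12=i, n(cons)+12=z.

oxziz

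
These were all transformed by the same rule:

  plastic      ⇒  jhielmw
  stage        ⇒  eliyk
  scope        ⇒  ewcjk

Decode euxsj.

syrup

p(15)→j(9) and l(11)→h(7) fit y≡7x+8 (mod 26); the inverse of 7 mod 26 is 15. This is an affine cipher: with a=0,…,z=25, each position x becomes (7x+8) mod 26.
Decoding euxsj: e(4)→15·(4−8)≡18=s; u(20)→15·(20−8)≡24=y; x(23)→15·(23−8)≡17=r; s(18)→15·(18−8)≡20=u; j(9)→15·(9−8)≡15=p (all mod 26).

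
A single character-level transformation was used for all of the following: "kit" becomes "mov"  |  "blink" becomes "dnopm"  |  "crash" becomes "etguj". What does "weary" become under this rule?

ykgta

The shift depends on letter class: consonant k→m is +2, but vowel i→o is +6. The rule splits by letter class: vowels +6, consonants +2.
For weary: w(cons)+2=y, e(vowel)+6=k, a(vowel)+6=g, r(cons)+2=t, y(cons)+2=a.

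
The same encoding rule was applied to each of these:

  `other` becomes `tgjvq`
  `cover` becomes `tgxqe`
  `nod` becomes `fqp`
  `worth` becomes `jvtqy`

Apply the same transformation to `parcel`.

ngetcr

The output letters match the input read backwards, each shifted +2: other reversed is rehto. Read the word backwards and shift each letter +2.
Applying it to parcel: reverse → lecrap; then shift: l+2=n, e+2=g, c+2=e, r+2=t, a+2=c, p+2=r.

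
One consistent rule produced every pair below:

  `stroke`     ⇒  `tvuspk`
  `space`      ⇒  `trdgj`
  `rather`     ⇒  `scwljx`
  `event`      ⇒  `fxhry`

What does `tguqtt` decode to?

sermon

In stroke: s→t is +1, t→v is +2, r→u is +3, o→s is +4 — the shift increases by 1 each position. The shift increases by 1 at each position, starting from +1: 1, 2, 3, ….
Undoing it on tguqtt: t−1=s, g−2=e, u−3=r, q−4=m, t−5=o, t−6=n.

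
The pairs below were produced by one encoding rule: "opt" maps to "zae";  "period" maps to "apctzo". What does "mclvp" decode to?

brake

Compare letters: o→z is +11, p→a is +11, t→e is +11 — a constant shift. This is a Caesar cipher with shift 11.
Decoding mclvp: m−11=b, c−11=r, l−11=a, v−11=k, p−11=e.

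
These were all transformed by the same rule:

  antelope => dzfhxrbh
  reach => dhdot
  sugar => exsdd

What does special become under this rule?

Two shifts are in play — +3 for a/e/i/o/u, +12 for every other letter.
On special: s(cons)+12=e, p(cons)+12=b, e(vowel)+3=h, c(cons)+12=o, i(vowel)+3=l, a(vowel)+3=d, l(cons)+12=x.

ebholdx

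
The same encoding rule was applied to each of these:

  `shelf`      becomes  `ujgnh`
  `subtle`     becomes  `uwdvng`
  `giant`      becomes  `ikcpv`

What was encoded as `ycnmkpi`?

walking

Compare letters: s→u is +2, h→j is +2, e→g is +2 — a constant shift. Every letter moves 2 places later in the alphabet, wrapping around z→a.
Undoing it on ycnmkpi: y−2=w, c−2=a, n−2=l, m−2=k, k−2=i, p−2=n, i−2=g.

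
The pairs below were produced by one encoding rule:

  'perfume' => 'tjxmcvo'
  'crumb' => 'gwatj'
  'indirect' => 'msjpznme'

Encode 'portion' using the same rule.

ttxaqxx

In perfume: p→t is +4, e→j is +5, r→x is +6, f→m is +7 — the shift increases by 1 each position. Each letter shifts forward by (position + 4), i.e. 4, 5, 6, … — the shift grows by one for each successive letter.
For portion: p+4=t, o+5=t, r+6=x, t+7=a, i+8=q, o+9=x, n+10=x.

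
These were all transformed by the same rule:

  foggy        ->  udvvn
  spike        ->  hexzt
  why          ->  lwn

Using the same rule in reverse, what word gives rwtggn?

cherry

Compare letters: f→u is +15, o→d is +15, g→v is +15 — a constant shift. Each letter is shifted forward by 15 in the alphabet (a Caesar shift of +15).
Decoding rwtggn: r−15=c, w−15=h, t−15=e, g−15=r, g−15=r, n−15=y.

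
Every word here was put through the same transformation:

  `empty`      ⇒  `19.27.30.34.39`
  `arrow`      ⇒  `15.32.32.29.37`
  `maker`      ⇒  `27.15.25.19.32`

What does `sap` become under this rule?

e is letter #5 and maps to 19: an offset of 14. The number is (letter's place in the alphabet, a=1) + 14.
Applying it to sap: s=19→33, a=1→15, p=16→30.

33.15.30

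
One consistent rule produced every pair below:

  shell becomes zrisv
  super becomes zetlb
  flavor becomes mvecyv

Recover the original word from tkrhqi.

Shifts by position in shell: pos 0: s→z (+7), pos 1: h→r (+10), pos 2: e→i (+4), pos 3: l→s (+7), pos 4: l→v (+10) — repeating every 3. It's a Vigenère-style cipher with numeric key [7,10,4]: position i shifts by key[i mod 3].
Reversing it on tkrhqi: t−7=m, k−10=a, r−4=n, h−7=a, q−10=g, i−4=e.

manage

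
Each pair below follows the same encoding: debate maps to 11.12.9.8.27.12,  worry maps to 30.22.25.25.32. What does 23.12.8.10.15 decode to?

d is letter #4 and maps to 11: an offset of 7. Letters become their 1-based position plus 7 (so a→8, b→9, …).
Decoding 23.12.8.10.15: 23→(23−7)÷1=16=p, 12→(12−7)÷1=5=e, 8→(8−7)÷1=1=a, 10→(10−7)÷1=3=c, 15→(15−7)÷1=8=h.

peach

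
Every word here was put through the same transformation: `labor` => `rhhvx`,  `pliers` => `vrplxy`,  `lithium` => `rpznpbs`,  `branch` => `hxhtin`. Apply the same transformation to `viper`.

bpvlx

The shift depends on letter class: consonant l→r is +6, but vowel a→h is +7. Vowels shift forward by 7 and consonants shift forward by 6.
Applying it to viper: v(cons)+6=b, i(vowel)+7=p, p(cons)+6=v, e(vowel)+7=l, r(cons)+6=x.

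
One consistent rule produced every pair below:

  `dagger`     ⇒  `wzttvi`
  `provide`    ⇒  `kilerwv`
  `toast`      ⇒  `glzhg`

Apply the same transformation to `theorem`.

Each pair mirrors across the alphabet (d↔w, a↔z, g↔t): positions sum to 25. Letters are reflected about the middle of the alphabet (position → 25−position): Atbash.
Applying it to theorem: t↔g, h↔s, e↔v, o↔l, r↔i, e↔v, m↔n.

gsvlivn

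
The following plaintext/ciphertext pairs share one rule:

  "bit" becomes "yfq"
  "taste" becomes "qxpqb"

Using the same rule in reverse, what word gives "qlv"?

toy

Compare letters: b→y is +23, i→f is +23, t→q is +23 — a constant shift. Each letter is shifted forward by 23 in the alphabet (a Caesar shift of +23).
Reversing it on qlv: q−23=t, l−23=o, v−23=y.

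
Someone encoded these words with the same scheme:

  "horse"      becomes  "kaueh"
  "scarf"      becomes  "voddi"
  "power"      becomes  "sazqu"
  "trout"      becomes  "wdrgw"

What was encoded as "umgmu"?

Shifts by position in horse: pos 0: h→k (+3), pos 1: o→a (+12), pos 2: r→u (+3), pos 3: s→e (+12) — repeating every 2. It's a Vigenère-style cipher with numeric key [3,12]: position i shifts by key[i mod 2].
Reversing it on umgmu: u−3=r, m−12=a, g−3=d, m−12=a, u−3=r.

radar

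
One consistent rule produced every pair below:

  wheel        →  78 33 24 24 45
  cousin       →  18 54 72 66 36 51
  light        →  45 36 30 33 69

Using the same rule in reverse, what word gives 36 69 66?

Each letter becomes 3×(its alphabet position, a=1..z=26) + 9.
Reversing it on 36 69 66: 36→(36−9)÷3=9=i, 69→(69−9)÷3=20=t, 66→(66−9)÷3=19=s.

its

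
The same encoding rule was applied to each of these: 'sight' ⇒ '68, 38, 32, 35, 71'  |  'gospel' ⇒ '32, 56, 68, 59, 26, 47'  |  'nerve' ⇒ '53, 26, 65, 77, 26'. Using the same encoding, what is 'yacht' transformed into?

86, 14, 20, 35, 71

s(#19)→68 and i(#9)→38: differences scale by 3, so n = 3·pos + 11. The formula is n = 3×(alphabet index, a=1) + 11.
Applying it to yacht: y=25→86, a=1→14, c=3→20, h=8→35, t=20→71.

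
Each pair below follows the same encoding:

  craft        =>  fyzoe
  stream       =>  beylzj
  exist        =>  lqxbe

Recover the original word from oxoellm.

fifteen

c(2)→f(5) and r(17)→y(24) fit y≡3x+25 (mod 26); the inverse of 3 mod 26 is 9. Each letter's alphabet position (a=0..z=25) is mapped through 3·x+25 mod 26 — an affine cipher.
Reversing it on oxoellm: o(14)→9·(14−25)≡5=f; x(23)→9·(23−25)≡8=i; o(14)→9·(14−25)≡5=f; e(4)→9·(4−25)≡19=t; l(11)→9·(11−25)≡4=e; l(11)→9·(11−25)≡4=e; m(12)→9·(12−25)≡13=n (all mod 26).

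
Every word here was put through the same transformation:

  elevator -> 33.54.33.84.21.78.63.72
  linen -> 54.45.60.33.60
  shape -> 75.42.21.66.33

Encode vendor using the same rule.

84.33.60.30.63.72

e(#5)→33 and l(#12)→54: differences scale by 3, so n = 3·pos + 18. With a=1..z=26, the number is 3·pos + 18.
Applying it to vendor: v=22→84, e=5→33, n=14→60, d=4→30, o=15→63, r=18→72.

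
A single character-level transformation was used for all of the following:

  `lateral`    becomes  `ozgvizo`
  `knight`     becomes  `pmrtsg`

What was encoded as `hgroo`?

Each pair mirrors across the alphabet (l↔o, a↔z, t↔g): positions sum to 25. This is the alphabet-reversal cipher (Atbash): a becomes z, b becomes y, etc.
Undoing it on hgroo: h↔s, g↔t, r↔i, o↔l, o↔l.

still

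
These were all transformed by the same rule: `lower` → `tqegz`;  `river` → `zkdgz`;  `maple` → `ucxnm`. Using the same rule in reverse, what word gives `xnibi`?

It's a Vigenère-style cipher with numeric key [8,2]: position i shifts by key[i mod 2].
Undoing it on xnibi: x−8=p, n−2=l, i−8=a, b−2=z, i−8=a.

plaza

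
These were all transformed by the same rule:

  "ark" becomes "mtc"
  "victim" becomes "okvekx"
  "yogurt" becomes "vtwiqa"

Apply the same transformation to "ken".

pgm

Two steps: reverse the string, then apply a Caesar shift of +2.
Applying it to ken: reverse → nek; then shift: n+2=p, e+2=g, k+2=m.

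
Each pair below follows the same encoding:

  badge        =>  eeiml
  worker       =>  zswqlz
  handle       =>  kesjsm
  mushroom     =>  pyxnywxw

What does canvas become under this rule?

fesbha

In badge: b→e is +3, a→e is +4, d→i is +5, g→m is +6 — the shift increases by 1 each position. The shift increases by 1 at each position, starting from +3: 3, 4, 5, ….
Applying it to canvas: c+3=f, a+4=e, n+5=s, v+6=b, a+7=h, s+8=a.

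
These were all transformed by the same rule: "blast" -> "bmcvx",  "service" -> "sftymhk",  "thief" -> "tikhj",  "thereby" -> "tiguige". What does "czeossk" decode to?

cyclone

The shift increases by 1 at each position, starting from +0: 0, 1, 2, ….
Undoing it on czeossk: c−0=c, z−1=y, e−2=c, o−3=l, s−4=o, s−5=n, k−6=e.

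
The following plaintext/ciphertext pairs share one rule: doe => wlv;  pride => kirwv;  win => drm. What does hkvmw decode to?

Each pair mirrors across the alphabet (d↔w, o↔l, e↔v): positions sum to 25. Letters are reflected about the middle of the alphabet (position → 25−position): Atbash.
Decoding hkvmw: h↔s, k↔p, v↔e, m↔n, w↔d.

spend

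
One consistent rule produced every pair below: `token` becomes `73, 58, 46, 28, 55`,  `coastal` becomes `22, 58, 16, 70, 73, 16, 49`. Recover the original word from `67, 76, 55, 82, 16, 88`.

The formula is n = 3×(alphabet index, a=1) + 13.
Reversing it on 67, 76, 55, 82, 16, 88: 67→(67−13)÷3=18=r, 76→(76−13)÷3=21=u, 55→(55−13)÷3=14=n, 82→(82−13)÷3=23=w, 16→(16−13)÷3=1=a, 88→(88−13)÷3=25=y.

runway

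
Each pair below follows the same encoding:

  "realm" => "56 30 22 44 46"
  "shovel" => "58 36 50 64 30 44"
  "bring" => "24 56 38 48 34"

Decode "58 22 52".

r(#18)→56 and e(#5)→30: differences scale by 2, so n = 2·pos + 20. Each letter becomes 2×(its alphabet position, a=1..z=26) + 20.
Decoding 58 22 52: 58→(58−20)÷2=19=s, 22→(22−20)÷2=1=a, 52→(52−20)÷2=16=p.

sap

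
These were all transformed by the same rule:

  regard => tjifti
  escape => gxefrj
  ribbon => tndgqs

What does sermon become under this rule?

Shifts by position in regard: pos 0: r→t (+2), pos 1: e→j (+5), pos 2: g→i (+2), pos 3: a→f (+5) — repeating every 2. It's a Vigenère-style cipher with numeric key [2,5]: position i shifts by key[i mod 2].
Applying it to sermon: s+2=u, e+5=j, r+2=t, m+5=r, o+2=q, n+5=s.

ujtrqs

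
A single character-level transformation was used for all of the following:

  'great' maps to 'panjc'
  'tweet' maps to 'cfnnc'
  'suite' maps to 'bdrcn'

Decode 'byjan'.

spare

Compare letters: g→p is +9, r→a is +9, e→n is +9 — a constant shift. Every letter moves 9 places later in the alphabet, wrapping around z→a.
Undoing it on byjan: b−9=s, y−9=p, j−9=a, a−9=r, n−9=e.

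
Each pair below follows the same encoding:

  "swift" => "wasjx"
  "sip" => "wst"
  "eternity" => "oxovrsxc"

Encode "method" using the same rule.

The shift depends on letter class: consonant s→w is +4, but vowel i→s is +10. Vowels shift forward by 10 and consonants shift forward by 4.
For method: m(cons)+4=q, e(vowel)+10=o, t(cons)+4=x, h(cons)+4=l, o(vowel)+10=y, d(cons)+4=h.

qoxlyh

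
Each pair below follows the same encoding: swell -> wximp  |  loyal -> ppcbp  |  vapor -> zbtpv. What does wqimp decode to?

spell

Shifts by position in swell: pos 0: s→w (+4), pos 1: w→x (+1), pos 2: e→i (+4), pos 3: l→m (+1) — repeating every 2. It's a Vigenère-style cipher with numeric key [4,1]: position i shifts by key[i mod 2].
Decoding wqimp: w−4=s, q−1=p, i−4=e, m−1=l, p−4=l.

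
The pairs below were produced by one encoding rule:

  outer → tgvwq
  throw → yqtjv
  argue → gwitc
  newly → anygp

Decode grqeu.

scope

The output letters match the input read backwards, each shifted +2: outer reversed is retuo. Read the word backwards and shift each letter +2.
Decoding grqeu: shift back: g−2=e, r−2=p, q−2=o, e−2=c, u−2=s → epocs; then reverse → scope.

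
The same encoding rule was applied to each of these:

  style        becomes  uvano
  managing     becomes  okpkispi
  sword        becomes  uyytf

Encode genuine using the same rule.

iopespo

The shift depends on letter class: consonant s→u is +2, but vowel e→o is +10. The rule splits by letter class: vowels +10, consonants +2.
Applying it to genuine: g(cons)+2=i, e(vowel)+10=o, n(cons)+2=p, u(vowel)+10=e, i(vowel)+10=s, n(cons)+2=p, e(vowel)+10=o.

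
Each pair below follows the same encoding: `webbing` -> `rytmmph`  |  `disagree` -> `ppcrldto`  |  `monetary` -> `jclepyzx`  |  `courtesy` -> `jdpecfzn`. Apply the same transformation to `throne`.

pyzcse

The output letters match the input read backwards, each shifted +11: webbing reversed is gnibbew. The word is reversed, then every letter is shifted forward by 11.
On throne: reverse → enorht; then shift: e+11=p, n+11=y, o+11=z, r+11=c, h+11=s, t+11=e.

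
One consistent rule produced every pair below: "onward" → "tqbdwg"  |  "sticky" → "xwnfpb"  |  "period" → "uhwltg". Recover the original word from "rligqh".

Shifts by position in onward: pos 0: o→t (+5), pos 1: n→q (+3), pos 2: w→b (+5), pos 3: a→d (+3) — repeating every 2. The shifts repeat in a cycle of length 2: positions 0,1,… shift by +5, +3, then the pattern repeats.
Reversing it on rligqh: r−5=m, l−3=i, i−5=d, g−3=d, q−5=l, h−3=e.

middle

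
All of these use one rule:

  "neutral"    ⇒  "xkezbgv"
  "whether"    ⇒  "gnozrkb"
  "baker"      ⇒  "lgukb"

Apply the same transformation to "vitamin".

fodgwox

Shifts by position in neutral: pos 0: n→x (+10), pos 1: e→k (+6), pos 2: u→e (+10), pos 3: t→z (+6) — repeating every 2. It's a Vigenère-style cipher with numeric key [10,6]: position i shifts by key[i mod 2].
For vitamin: v+10=f, i+6=o, t+10=d, a+6=g, m+10=w, i+6=o, n+10=x.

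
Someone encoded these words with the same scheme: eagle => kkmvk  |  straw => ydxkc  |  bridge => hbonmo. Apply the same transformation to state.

Shifts by position in eagle: pos 0: e→k (+6), pos 1: a→k (+10), pos 2: g→m (+6), pos 3: l→v (+10) — repeating every 2. A repeating key of period 2 is used — shifts +6, +10 over and over.
On state: s+6=y, t+10=d, a+6=g, t+10=d, e+6=k.

ydgdk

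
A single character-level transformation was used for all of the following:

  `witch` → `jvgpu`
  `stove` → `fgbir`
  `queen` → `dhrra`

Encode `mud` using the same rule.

zhq

Every letter moves 13 places later in the alphabet, wrapping around z→a.
For mud: m+13=z, u+13=h, d+13=q.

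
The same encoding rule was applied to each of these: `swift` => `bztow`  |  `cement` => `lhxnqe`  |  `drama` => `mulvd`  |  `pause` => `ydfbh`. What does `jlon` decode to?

Shifts by position in swift: pos 0: s→b (+9), pos 1: w→z (+3), pos 2: i→t (+11), pos 3: f→o (+9), pos 4: t→w (+3) — repeating every 3. The shifts repeat in a cycle of length 3: positions 0,1,… shift by +9, +3, +11, then the pattern repeats.
Undoing it on jlon: j−9=a, l−3=i, o−11=d, n−9=e.

aide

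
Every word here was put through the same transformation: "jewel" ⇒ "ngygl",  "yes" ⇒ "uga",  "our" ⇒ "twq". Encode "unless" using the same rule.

The output letters match the input read backwards, each shifted +2: jewel reversed is lewej. Two steps: reverse the string, then apply a Caesar shift of +2.
For unless: reverse → sselnu; then shift: s+2=u, s+2=u, e+2=g, l+2=n, n+2=p, u+2=w.

uugnpw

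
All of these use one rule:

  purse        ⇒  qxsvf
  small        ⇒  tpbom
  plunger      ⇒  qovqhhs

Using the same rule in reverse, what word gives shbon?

realm

It's a Vigenère-style cipher with numeric key [1,3]: position i shifts by key[i mod 2].
Decoding shbon: s−1=r, h−3=e, b−1=a, o−3=l, n−1=m.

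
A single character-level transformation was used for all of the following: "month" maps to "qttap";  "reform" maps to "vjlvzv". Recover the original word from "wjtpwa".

In month: m→q is +4, o→t is +5, n→t is +6, t→a is +7 — the shift increases by 1 each position. Each letter shifts forward by (position + 4), i.e. 4, 5, 6, … — the shift grows by one for each successive letter.
Undoing it on wjtpwa: w−4=s, j−5=e, t−6=n, p−7=i, w−8=o, a−9=r.

senior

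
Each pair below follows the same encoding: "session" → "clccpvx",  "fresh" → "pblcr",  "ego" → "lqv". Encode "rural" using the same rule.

bbbhv

The rule splits by letter class: vowels +7, consonants +10.
For rural: r(cons)+10=b, u(vowel)+7=b, r(cons)+10=b, a(vowel)+7=h, l(cons)+10=v.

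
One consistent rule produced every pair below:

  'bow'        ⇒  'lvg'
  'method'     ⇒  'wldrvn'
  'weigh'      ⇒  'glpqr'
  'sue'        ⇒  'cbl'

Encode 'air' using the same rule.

The rule splits by letter class: vowels +7, consonants +10.
On air: a(vowel)+7=h, i(vowel)+7=p, r(cons)+10=b.

hpb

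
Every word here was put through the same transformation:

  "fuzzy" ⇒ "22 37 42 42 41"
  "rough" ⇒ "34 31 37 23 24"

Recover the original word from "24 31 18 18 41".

The number is (letter's place in the alphabet, a=1) + 16.
Reversing it on 24 31 18 18 41: 24→(24−16)÷1=8=h, 31→(31−16)÷1=15=o, 18→(18−16)÷1=2=b, 18→(18−16)÷1=2=b, 41→(41−16)÷1=25=y.

hobby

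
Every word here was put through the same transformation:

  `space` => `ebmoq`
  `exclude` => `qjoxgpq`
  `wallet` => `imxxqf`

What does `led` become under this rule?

xqp

Compare letters: s→e is +12, p→b is +12, a→m is +12 — a constant shift. Each letter is shifted forward by 12 in the alphabet (a Caesar shift of +12).
For led: l+12=x, e+12=q, d+12=p.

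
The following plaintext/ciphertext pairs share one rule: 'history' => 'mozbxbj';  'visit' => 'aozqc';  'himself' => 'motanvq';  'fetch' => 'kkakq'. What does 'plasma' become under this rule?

urhavk

In history: h→m is +5, i→o is +6, s→z is +7, t→b is +8 — the shift increases by 1 each position. Each letter shifts forward by (position + 5), i.e. 5, 6, 7, … — the shift grows by one for each successive letter.
For plasma: p+5=u, l+6=r, a+7=h, s+8=a, m+9=v, a+10=k.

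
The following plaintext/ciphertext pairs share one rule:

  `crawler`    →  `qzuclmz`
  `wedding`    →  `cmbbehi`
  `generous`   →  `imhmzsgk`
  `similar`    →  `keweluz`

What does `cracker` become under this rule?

c(2)→q(16) and r(17)→z(25) fit y≡11x+20 (mod 26); the inverse of 11 mod 26 is 19. Each letter's alphabet position (a=0..z=25) is mapped through 11·x+20 mod 26 — an affine cipher.
On cracker: c(2)→11·2+20≡16=q; r(17)→11·17+20≡25=z; a(0)→11·0+20≡20=u; c(2)→11·2+20≡16=q; k(10)→11·10+20≡0=a; e(4)→11·4+20≡12=m; r(17)→11·17+20≡25=z (all mod 26).

qzuqamz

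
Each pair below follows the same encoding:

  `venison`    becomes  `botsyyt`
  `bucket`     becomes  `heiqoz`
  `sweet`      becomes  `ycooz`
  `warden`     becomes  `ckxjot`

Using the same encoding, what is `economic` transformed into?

oiytyssi

The shift depends on letter class: consonant v→b is +6, but vowel e→o is +10. The rule splits by letter class: vowels +10, consonants +6.
For economic: e(vowel)+10=o, c(cons)+6=i, o(vowel)+10=y, n(cons)+6=t, o(vowel)+10=y, m(cons)+6=s, i(vowel)+10=s, c(cons)+6=i.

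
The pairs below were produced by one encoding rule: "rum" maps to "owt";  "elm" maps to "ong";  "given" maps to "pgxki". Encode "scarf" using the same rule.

The output letters match the input read backwards, each shifted +2: rum reversed is mur. Two steps: reverse the string, then apply a Caesar shift of +2.
On scarf: reverse → fracs; then shift: f+2=h, r+2=t, a+2=c, c+2=e, s+2=u.

htceu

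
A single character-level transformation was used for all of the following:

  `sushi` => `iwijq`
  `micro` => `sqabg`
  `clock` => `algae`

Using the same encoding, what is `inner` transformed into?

s(18)→i(8) and u(20)→w(22) fit y≡7x+12 (mod 26); the inverse of 7 mod 26 is 15. This is an affine cipher: with a=0,…,z=25, each position x becomes (7x+12) mod 26.
On inner: i(8)→7·8+12≡16=q; n(13)→7·13+12≡25=z; n(13)→7·13+12≡25=z; e(4)→7·4+12≡14=o; r(17)→7·17+12≡1=b (all mod 26).

qzzob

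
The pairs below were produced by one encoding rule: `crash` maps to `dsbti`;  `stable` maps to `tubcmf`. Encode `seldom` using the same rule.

tfmepn

Compare letters: c→d is +1, r→s is +1, a→b is +1 — a constant shift. Each letter is shifted forward by 1 in the alphabet (a Caesar shift of +1).
Applying it to seldom: s+1=t, e+1=f, l+1=m, d+1=e, o+1=p, m+1=n.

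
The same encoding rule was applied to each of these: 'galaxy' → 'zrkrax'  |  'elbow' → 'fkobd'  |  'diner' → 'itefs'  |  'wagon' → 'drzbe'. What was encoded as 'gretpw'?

This is an affine cipher: with a=0,…,z=25, each position x becomes (23x+17) mod 26.
Undoing it on gretpw: g(6)→17·(6−17)≡21=v; r(17)→17·(17−17)≡0=a; e(4)→17·(4−17)≡13=n; t(19)→17·(19−17)≡8=i; p(15)→17·(15−17)≡18=s; w(22)→17·(22−17)≡7=h (all mod 26).

vanish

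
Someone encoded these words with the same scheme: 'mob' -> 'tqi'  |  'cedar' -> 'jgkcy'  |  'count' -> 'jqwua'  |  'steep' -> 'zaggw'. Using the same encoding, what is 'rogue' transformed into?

yqnwg

The shift depends on letter class: consonant m→t is +7, but vowel o→q is +2. Two shifts are in play — +2 for a/e/i/o/u, +7 for every other letter.
Applying it to rogue: r(cons)+7=y, o(vowel)+2=q, g(cons)+7=n, u(vowel)+2=w, e(vowel)+2=g.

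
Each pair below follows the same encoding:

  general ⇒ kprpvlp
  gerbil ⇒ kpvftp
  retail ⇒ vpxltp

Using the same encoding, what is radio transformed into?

The shift depends on letter class: consonant g→k is +4, but vowel e→p is +11. The rule splits by letter class: vowels +11, consonants +4.
On radio: r(cons)+4=v, a(vowel)+11=l, d(cons)+4=h, i(vowel)+11=t, o(vowel)+11=z.

vlhtz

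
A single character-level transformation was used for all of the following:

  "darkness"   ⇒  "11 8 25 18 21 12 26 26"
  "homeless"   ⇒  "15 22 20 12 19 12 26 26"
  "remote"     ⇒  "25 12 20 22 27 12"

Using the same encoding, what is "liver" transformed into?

19 16 29 12 25

d is letter #4 and maps to 11: an offset of 7. The number is (letter's place in the alphabet, a=1) + 7.
Applying it to liver: l=12→19, i=9→16, v=22→29, e=5→12, r=18→25.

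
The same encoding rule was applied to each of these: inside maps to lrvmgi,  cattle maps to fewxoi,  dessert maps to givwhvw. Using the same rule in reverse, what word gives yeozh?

Shifts by position in inside: pos 0: i→l (+3), pos 1: n→r (+4), pos 2: s→v (+3), pos 3: i→m (+4) — repeating every 2. The shifts repeat in a cycle of length 2: positions 0,1,… shift by +3, +4, then the pattern repeats.
Reversing it on yeozh: y−3=v, e−4=a, o−3=l, z−4=v, h−3=e.

valve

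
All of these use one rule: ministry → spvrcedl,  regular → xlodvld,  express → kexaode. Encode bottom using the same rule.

hvbcyx

In ministry: m→s is +6, i→p is +7, n→v is +8, i→r is +9 — the shift increases by 1 each position. The shift increases by 1 at each position, starting from +6: 6, 7, 8, ….
Applying it to bottom: b+6=h, o+7=v, t+8=b, t+9=c, o+10=y, m+11=x.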